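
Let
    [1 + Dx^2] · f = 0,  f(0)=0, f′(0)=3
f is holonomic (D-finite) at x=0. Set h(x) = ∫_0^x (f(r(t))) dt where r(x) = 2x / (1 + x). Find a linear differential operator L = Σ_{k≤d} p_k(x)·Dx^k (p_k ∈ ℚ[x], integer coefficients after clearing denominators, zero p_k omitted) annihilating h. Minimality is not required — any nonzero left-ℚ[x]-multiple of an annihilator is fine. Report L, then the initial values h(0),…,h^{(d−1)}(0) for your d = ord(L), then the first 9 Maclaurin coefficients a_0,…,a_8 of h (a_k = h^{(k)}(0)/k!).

f: a_k = 0, 3, 0, -1/2, 0, 1/40, 0, -1/1680, 0, …
Substitute x→r, Dx→(1/r')Dx; clear ⇒ L₀.
h=∫h₀ ⇒ L = L₀·Dx.
L = 4·Dx + (2 + 6·x + 6·x^2 + 2·x^3)·Dx^2 + (1 + 4·x + 6·x^2 + 4·x^3 + x^4)·Dx^3  (order 3).
h: a_k = 0, 0, 3, -2, 1/2, 6/5, -43/15, 30/7, -2209/420, …
ICs: h(0) = 0, h′(0) = 0, h′′(0) = 6.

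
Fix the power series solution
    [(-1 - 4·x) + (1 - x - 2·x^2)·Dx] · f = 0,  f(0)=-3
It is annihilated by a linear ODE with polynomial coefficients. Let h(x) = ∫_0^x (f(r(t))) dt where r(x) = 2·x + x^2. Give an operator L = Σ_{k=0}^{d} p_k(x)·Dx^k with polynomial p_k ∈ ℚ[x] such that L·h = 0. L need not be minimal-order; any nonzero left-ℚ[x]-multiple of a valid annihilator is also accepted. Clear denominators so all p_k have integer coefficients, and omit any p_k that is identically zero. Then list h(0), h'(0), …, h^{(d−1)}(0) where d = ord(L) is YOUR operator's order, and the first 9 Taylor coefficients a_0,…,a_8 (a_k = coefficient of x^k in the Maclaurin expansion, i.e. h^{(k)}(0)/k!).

f: a_k = -3, -3, -9, -15, -33, -63, -129, -255, -513, …
f∘r: x↦r, Dx↦Dx/r' in L_f ⇒ L₀.
h=∫h₀ ⇒ L = L₀·Dx.
L = (2 + 16·x + 8·x^2)·Dx + (-1 + 3·x + 6·x^2 + 2·x^3)·Dx^2  (order 2).
h: a_k = 0, -3, -3, -13, -39, -717/5, -527, -14103/7, -7839, …
ICs: h(0) = 0, h′(0) = -3.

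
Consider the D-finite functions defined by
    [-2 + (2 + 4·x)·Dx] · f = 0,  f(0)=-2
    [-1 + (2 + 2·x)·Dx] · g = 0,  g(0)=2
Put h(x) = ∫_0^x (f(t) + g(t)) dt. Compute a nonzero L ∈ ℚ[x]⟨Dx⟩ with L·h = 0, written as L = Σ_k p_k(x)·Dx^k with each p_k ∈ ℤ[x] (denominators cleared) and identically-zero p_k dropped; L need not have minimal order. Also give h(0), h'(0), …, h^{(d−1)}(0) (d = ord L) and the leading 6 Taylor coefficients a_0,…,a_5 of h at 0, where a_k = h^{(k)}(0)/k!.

L = -Dx + (3 + 4·x)·Dx^2 + (2 + 6·x + 4·x^2)·Dx^3  (order 3).
h: a_k = 0, 0, -1/2, 1/4, -7/32, 15/64, …
ICs: h(0) = 0, h′(0) = 0, h′′(0) = -1.

f: a_k = -2, -2, 1, -1, 5/4, -7/4, …
g: a_k = 2, 1, -1/4, 1/8, -5/64, 7/128, …
f+g: L₀ = lclm(L_f,L_g), ord ≤ 1+1.
h=∫₀ˣh₀: take L = L₀·Dx.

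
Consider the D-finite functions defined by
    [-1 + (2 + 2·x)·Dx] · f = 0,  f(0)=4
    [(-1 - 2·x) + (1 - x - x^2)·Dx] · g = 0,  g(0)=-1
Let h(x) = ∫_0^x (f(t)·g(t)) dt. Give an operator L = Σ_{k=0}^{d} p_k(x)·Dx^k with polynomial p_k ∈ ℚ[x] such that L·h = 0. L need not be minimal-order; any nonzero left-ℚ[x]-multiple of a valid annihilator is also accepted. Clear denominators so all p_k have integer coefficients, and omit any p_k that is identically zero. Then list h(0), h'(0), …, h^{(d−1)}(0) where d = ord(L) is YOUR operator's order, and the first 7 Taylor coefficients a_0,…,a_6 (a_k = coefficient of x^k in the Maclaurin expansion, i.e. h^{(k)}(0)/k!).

f: a_k = 4, 2, -1/2, 1/4, -5/32, 7/64, -21/256, …
g: a_k = -1, -1, -2, -3, -5, -8, -13, …
Product ⇒ symmetric product L₀, ord ≤ 1.
∫: right-multiply L₀ by Dx.
L = (3 + 5·x + 3·x^2)·Dx + (-2 + 4·x^2 + 2·x^3)·Dx^2  (order 2).
h: a_k = 0, -4, -3, -19/6, -63/16, -803/160, -2621/384, …
ICs: h(0) = 0, h′(0) = -4.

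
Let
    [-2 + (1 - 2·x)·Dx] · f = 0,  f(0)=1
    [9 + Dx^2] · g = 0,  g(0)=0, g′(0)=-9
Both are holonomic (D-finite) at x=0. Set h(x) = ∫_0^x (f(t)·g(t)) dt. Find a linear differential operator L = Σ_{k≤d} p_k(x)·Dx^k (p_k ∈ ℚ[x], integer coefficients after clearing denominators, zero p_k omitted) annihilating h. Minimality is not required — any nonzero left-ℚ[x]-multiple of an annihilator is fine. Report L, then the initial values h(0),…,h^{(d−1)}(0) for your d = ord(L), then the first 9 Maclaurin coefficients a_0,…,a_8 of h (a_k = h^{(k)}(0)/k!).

L = (-9 + 18·x)·Dx + 4·Dx^2 + (-1 + 2·x)·Dx^3  (order 3).
h: a_k = 0, 0, -9/2, -6, -45/8, -9, -1281/80, -549/20, -214479/4480, …
ICs: h(0) = 0, h′(0) = 0, h′′(0) = -9.

f: a_k = 1, 2, 4, 8, 16, 32, 64, 128, 256, …
g: a_k = 0, -9, 0, 27/2, 0, -243/40, 0, 729/560, 0, …
Sym-product of L_f,L_g gives L₀ (≤ ord 2).
∫: right-multiply L₀ by Dx.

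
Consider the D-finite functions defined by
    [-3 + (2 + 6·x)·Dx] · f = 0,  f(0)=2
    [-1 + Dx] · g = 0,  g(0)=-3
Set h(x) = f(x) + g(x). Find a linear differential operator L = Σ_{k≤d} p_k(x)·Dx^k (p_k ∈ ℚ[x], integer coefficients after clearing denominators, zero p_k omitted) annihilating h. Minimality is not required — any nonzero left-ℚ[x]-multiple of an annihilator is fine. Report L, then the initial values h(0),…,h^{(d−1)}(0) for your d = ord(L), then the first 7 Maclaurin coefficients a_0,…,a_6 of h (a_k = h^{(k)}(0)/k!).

L = (15 + 18·x) + (-13 - 24·x - 36·x^2)·Dx + (-2 + 6·x + 36·x^2)·Dx^2  (order 2).
h: a_k = -1, 0, -15/4, 23/8, -413/64, 8489/640, -229667/7680, …
ICs: h(0) = -1, h′(0) = 0.

f: a_k = 2, 3, -9/4, 27/8, -405/64, 1701/128, -15309/512, …
g: a_k = -3, -3, -3/2, -1/2, -1/8, -1/40, -1/240, …
f+g: L₀ = lclm(L_f,L_g), ord ≤ 1+1.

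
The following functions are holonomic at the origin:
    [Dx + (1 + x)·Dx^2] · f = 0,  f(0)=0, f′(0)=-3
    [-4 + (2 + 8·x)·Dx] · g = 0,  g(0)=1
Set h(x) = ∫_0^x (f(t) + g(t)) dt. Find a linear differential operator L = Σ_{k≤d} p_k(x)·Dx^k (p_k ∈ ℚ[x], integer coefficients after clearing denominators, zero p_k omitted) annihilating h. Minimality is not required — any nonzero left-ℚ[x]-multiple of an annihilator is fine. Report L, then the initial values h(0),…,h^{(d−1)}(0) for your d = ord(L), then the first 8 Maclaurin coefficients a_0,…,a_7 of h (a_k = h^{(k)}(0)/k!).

f: a_k = 0, -3, 3/2, -1, 3/4, -3/5, 1/2, -3/7, …
g: a_k = 1, 2, -2, 4, -10, 28, -84, 264, …
h₀=f+g: left-lcm gives L₀, ord ≤ 3.
∫: right-multiply L₀ by Dx.
L = (-8 + 4·x)·Dx^2 + (-10 - 8·x + 20·x^2)·Dx^3 + (-1 - 3·x + 6·x^2 + 8·x^3)·Dx^4  (order 4).
h: a_k = 0, 1, -1/2, -1/6, 3/4, -37/20, 137/30, -167/14, …
ICs: h(0) = 0, h′(0) = 1, h′′(0) = -1, h′′′(0) = -1.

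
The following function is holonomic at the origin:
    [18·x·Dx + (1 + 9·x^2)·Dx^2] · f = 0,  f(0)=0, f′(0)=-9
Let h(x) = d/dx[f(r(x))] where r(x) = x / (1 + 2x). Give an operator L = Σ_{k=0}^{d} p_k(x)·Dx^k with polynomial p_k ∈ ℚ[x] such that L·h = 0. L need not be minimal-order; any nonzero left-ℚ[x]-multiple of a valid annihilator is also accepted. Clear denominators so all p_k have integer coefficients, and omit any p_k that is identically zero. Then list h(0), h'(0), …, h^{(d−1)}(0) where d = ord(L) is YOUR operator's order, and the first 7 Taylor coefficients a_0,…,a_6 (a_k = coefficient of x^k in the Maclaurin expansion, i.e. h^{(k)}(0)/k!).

L = (4 + 26·x) + (1 + 4·x + 13·x^2)·Dx  (order 1).
h: a_k = -9, 36, -27, -360, 1791, -2484, -13347, …
ICs: h(0) = -9.

f: a_k = 0, -9, 0, 27, 0, -729/5, 0, …
h₀=f(r): pull back L_f along r ⇒ L₀.
Derive L from L₀ (diff closure).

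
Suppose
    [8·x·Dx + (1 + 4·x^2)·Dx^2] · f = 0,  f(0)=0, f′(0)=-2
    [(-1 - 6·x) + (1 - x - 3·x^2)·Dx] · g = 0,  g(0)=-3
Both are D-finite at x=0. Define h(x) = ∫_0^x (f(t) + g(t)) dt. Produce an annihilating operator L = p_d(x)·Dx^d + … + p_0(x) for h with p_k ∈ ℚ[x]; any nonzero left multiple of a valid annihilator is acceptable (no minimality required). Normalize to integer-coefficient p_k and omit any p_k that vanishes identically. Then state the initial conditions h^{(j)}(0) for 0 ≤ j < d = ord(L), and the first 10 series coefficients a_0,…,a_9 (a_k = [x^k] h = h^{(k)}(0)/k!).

f: a_k = 0, -2, 0, 8/3, 0, -32/5, 0, 128/7, 0, -512/9, …
g: a_k = -3, -3, -12, -21, -57, -120, -291, -651, -1524, -3477, …
Weyl lclm of L_f,L_g ⇒ L₀ (ord ≤ 3).
∫: right-multiply L₀ by Dx.
L = (32 - 128·x - 1488·x^2 - 2880·x^3 - 8424·x^4 - 2592·x^6)·Dx^2 + (-25 - 160·x - 214·x^2 - 1188·x^3 - 2628·x^4 - 6264·x^5 - 432·x^6 - 2592·x^7)·Dx^3 + (4 + 9·x + 54·x^2 - 66·x^3 - x^4 - 444·x^5 - 720·x^6 - 144·x^7 - 432·x^8)·Dx^4  (order 4).
h: a_k = 0, -3, -5/2, -4, -55/12, -57/5, -316/15, -291/7, -4429/56, -508/3, …
ICs: h(0) = 0, h′(0) = -3, h′′(0) = -5, h′′′(0) = -24.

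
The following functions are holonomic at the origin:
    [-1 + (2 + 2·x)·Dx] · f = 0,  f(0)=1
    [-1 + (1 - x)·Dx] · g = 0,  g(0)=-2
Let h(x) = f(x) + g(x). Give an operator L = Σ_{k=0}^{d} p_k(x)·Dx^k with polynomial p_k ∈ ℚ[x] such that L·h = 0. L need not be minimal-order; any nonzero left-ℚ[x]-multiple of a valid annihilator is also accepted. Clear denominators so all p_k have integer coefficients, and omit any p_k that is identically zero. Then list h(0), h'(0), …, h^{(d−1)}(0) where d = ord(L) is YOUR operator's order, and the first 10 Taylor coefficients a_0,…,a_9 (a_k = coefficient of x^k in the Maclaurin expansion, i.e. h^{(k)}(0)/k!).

L = (5 + 3·x) + (-9 - 14·x - 9·x^2)·Dx + (2 + 6·x - 2·x^2 - 6·x^3)·Dx^2  (order 2).
h: a_k = -1, -3/2, -17/8, -31/16, -261/128, -505/256, -2069/1024, -4063/2048, -65965/32768, -130357/65536, …
ICs: h(0) = -1, h′(0) = -3/2.

f: a_k = 1, 1/2, -1/8, 1/16, -5/128, 7/256, -21/1024, 33/2048, -429/32768, 715/65536, …
g: a_k = -2, -2, -2, -2, -2, -2, -2, -2, -2, -2, …
Sum ⇒ L₀ = lclm(L_f,L_g) in ℚ(x)⟨Dx⟩.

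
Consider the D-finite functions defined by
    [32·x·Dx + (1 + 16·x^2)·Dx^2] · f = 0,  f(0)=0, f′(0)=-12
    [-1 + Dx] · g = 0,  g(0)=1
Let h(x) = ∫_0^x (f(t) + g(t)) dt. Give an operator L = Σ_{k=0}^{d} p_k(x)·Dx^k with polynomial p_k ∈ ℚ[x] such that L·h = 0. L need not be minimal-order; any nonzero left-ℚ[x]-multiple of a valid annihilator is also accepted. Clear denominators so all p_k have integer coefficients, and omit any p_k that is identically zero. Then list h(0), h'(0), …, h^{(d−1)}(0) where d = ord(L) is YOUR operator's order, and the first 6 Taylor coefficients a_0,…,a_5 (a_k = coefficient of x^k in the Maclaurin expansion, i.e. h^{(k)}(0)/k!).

L = (32 - 32·x - 1536·x^2 - 512·x^3)·Dx^2 + (-33 + 1504·x^2 - 256·x^4)·Dx^3 + (1 + 32·x + 32·x^2 + 512·x^3 + 256·x^4)·Dx^4  (order 4).
h: a_k = 0, 1, -11/2, 1/6, 385/24, 1/120, …
ICs: h(0) = 0, h′(0) = 1, h′′(0) = -11, h′′′(0) = 1.

f: a_k = 0, -12, 0, 64, 0, -3072/5, …
g: a_k = 1, 1, 1/2, 1/6, 1/24, 1/120, …
Weyl lclm of L_f,L_g ⇒ L₀ (ord ≤ 3).
Integrate: L := L₀·Dx.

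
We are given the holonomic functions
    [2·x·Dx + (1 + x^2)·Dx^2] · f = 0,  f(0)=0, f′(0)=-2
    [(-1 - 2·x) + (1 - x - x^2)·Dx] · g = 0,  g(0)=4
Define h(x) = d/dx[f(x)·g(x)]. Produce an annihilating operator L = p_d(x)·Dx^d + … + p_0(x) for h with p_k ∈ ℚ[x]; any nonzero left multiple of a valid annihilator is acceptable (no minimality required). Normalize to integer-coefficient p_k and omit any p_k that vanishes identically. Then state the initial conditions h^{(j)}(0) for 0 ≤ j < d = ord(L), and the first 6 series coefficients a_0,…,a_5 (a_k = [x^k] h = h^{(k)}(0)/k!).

f: a_k = 0, -2, 0, 2/3, 0, -2/5, …
g: a_k = 4, 4, 8, 12, 20, 32, …
h₀=f·g: eliminate ⇒ L₀, order ≤ 2·1.
h₀' ⇒ L via d/dx closure of L₀.
L = (2 + 30·x^2 + 24·x^3 + 36·x^4) + (4 + 10·x + 12·x^2 + 22·x^3 + 24·x^4 + 24·x^5)·Dx + (-1 - 2·x^2 + 4·x^3 + 2·x^4 + 4·x^5 + 3·x^6)·Dx^2  (order 2).
h: a_k = -8, -16, -40, -256/3, -544/3, -1728/5, …
ICs: h(0) = -8, h′(0) = -16.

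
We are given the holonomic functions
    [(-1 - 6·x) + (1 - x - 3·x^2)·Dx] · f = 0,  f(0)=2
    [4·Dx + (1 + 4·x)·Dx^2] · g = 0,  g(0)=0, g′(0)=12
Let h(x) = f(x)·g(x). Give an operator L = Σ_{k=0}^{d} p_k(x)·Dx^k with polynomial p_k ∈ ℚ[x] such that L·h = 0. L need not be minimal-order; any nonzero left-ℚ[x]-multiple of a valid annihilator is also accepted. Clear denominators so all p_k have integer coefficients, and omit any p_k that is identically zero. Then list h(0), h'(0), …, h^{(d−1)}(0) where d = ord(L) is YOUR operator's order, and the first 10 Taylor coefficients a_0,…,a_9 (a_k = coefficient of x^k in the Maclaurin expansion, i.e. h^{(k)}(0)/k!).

f: a_k = 2, 2, 8, 14, 38, 80, 194, 434, 1016, 2318, …
g: a_k = 0, 12, -24, 64, -192, 3072/5, -2048, 49152/7, -24576, 262144/3, …
Product ⇒ symmetric product L₀, ord ≤ 2.
L = (10 + 48·x) + (-2 + 24·x + 60·x^2)·Dx + (-1 - 3·x + 7·x^2 + 12·x^3)·Dx^2  (order 2).
h: a_k = 0, 24, -24, 176, -280, 7384/5, -17296/5, 525512/35, -1558024/35, 18405616/105, …
ICs: h(0) = 0, h′(0) = 24.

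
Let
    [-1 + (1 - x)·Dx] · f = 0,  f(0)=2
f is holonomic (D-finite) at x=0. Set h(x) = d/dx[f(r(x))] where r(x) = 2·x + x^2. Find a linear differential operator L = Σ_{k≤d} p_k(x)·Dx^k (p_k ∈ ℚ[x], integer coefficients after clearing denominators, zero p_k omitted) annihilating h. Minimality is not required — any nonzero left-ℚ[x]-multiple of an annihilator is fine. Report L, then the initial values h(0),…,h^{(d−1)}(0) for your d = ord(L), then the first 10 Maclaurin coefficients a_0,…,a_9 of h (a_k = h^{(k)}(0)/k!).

L = (5 + 6·x + 3·x^2) + (-1 + x + 3·x^2 + x^3)·Dx  (order 1).
h: a_k = 4, 20, 72, 232, 700, 2028, 5712, 15760, 42804, 114820, …
ICs: h(0) = 4.

f: a_k = 2, 2, 2, 2, 2, 2, 2, 2, 2, 2, …
Substitute x→r, Dx→(1/r')Dx; clear ⇒ L₀.
Differentiate: ansatz ord ≤ ord L₀ ⇒ L.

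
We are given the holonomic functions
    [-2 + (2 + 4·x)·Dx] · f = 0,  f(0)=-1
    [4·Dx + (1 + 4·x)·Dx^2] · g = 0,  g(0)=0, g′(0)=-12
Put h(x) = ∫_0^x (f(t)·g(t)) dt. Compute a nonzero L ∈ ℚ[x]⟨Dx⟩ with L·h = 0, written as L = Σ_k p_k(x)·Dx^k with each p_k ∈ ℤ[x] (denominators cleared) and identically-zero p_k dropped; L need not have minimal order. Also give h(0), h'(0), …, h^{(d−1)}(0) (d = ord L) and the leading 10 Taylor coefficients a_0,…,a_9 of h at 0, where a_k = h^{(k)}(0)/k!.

f: a_k = -1, -1, 1/2, -1/2, 5/8, -7/8, 21/16, -33/16, 429/128, -715/128, …
g: a_k = 0, -12, 24, -64, 192, -3072/5, 2048, -49152/7, 24576, -262144/3, …
f·g: L₀ = L_f ⊗_s L_g, ord ≤ 1·2.
Integrate: L := L₀·Dx.
L = (-1 + 4·x)·Dx + (2 + 4·x)·Dx^2 + (1 + 8·x + 20·x^2 + 16·x^3)·Dx^3  (order 3).
h: a_k = 0, 0, 6, -4, 17/2, -22, 3709/60, -12801/70, 629127/1120, -746239/420, …
ICs: h(0) = 0, h′(0) = 0, h′′(0) = 12.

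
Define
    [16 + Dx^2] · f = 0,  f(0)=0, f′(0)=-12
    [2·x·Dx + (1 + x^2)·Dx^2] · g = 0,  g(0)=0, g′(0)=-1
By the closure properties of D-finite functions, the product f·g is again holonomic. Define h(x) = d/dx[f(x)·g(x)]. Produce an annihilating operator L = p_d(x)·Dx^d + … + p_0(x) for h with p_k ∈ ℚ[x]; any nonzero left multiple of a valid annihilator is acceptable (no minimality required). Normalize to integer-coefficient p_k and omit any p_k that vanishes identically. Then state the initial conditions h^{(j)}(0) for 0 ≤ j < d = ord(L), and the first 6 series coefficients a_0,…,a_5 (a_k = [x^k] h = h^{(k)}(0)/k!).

L = (32960 + 157056·x^2 + 319424·x^4 + 359424·x^6 + 242688·x^8 + 94208·x^10 + 16384·x^12) + (6752·x + 28736·x^3 + 49120·x^5 + 43520·x^7 + 20480·x^9 + 4096·x^11)·Dx + (3420 + 17320·x^2 + 37356·x^4 + 44272·x^6 + 30848·x^8 + 12032·x^10 + 2048·x^12)·Dx^2 + (422·x + 1796·x^3 + 3070·x^5 + 2720·x^7 + 1280·x^9 + 256·x^11)·Dx^3 + (85 + 469·x^2 + 1087·x^4 + 1363·x^6 + 980·x^8 + 384·x^10 + 64·x^12)·Dx^4  (order 4).
h: a_k = 0, 24, 0, -144, 0, 232, …
ICs: h(0) = 0, h′(0) = 24, h′′(0) = 0, h′′′(0) = -864.

f: a_k = 0, -12, 0, 32, 0, -128/5, …
g: a_k = 0, -1, 0, 1/3, 0, -1/5, …
L₀ := L_f ⊗_s L_g (sym. prod.), ord ≤ 4.
Differentiate: ansatz ord ≤ ord L₀ ⇒ L.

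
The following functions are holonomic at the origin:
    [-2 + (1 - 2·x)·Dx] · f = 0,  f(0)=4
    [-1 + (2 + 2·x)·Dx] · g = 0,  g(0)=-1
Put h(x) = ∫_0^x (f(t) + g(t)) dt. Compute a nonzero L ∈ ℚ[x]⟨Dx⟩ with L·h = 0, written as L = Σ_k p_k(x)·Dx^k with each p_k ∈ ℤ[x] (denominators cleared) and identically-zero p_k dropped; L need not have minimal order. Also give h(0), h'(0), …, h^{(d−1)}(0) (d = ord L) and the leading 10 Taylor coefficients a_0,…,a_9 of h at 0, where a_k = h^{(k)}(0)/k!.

f: a_k = 4, 8, 16, 32, 64, 128, 256, 512, 1024, 2048, …
g: a_k = -1, -1/2, 1/8, -1/16, 5/128, -7/256, 21/1024, -33/2048, 429/32768, -715/65536, …
Sum ⇒ L₀ = lclm(L_f,L_g) in ℚ(x)⟨Dx⟩.
∫: right-multiply L₀ by Dx.
L = (-6 - 4·x)·Dx + (11 + 20·x + 12·x^2)·Dx^2 + (-2 - 2·x + 8·x^2 + 8·x^3)·Dx^3  (order 3).
h: a_k = 0, 3, 15/4, 43/8, 511/64, 8197/640, 32761/1536, 262165/7168, 1048543/16384, 33554861/294912, …
ICs: h(0) = 0, h′(0) = 3, h′′(0) = 15/2.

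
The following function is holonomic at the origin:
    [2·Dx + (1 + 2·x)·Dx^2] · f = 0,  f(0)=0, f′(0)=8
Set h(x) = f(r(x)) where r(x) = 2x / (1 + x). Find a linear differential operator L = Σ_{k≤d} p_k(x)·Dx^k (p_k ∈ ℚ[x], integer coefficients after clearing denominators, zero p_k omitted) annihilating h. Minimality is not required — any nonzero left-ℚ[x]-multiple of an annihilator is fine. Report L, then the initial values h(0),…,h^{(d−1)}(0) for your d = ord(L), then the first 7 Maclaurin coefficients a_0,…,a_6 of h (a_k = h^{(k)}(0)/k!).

L = (6 + 10·x)·Dx + (1 + 6·x + 5·x^2)·Dx^2  (order 2).
h: a_k = 0, 16, -48, 496/3, -624, 12496/5, -10416, …
ICs: h(0) = 0, h′(0) = 16.

f: a_k = 0, 8, -8, 32/3, -16, 128/5, -128/3, …
f∘r: x↦r, Dx↦Dx/r' in L_f ⇒ L₀.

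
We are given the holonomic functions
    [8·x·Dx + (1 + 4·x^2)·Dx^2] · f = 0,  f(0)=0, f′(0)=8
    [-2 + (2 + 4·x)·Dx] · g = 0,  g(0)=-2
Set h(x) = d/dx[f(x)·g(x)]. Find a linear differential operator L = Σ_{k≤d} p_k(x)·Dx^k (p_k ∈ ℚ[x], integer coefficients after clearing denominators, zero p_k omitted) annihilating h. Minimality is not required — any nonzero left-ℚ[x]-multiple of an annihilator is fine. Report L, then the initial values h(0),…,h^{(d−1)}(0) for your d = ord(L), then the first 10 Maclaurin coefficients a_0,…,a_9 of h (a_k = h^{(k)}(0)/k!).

L = (5 + 80·x + 8·x^2 - 192·x^3 - 48·x^4) + (14 + 84·x + 144·x^2 - 224·x^3 - 672·x^4 - 192·x^5)·Dx + (3 + 4·x - 12·x^2 - 32·x^3 - 112·x^4 - 192·x^5 - 64·x^6)·Dx^2  (order 2).
h: a_k = -16, -32, 88, 160/3, -778/3, -1636/5, 18853/15, 89336/105, -237197/56, -1189801/252, …
ICs: h(0) = -16, h′(0) = -32.

f: a_k = 0, 8, 0, -32/3, 0, 128/5, 0, -512/7, 0, 2048/9, …
g: a_k = -2, -2, 1, -1, 5/4, -7/4, 21/8, -33/8, 429/64, -715/64, …
Sym-product of L_f,L_g gives L₀ (≤ ord 2).
h₀' ⇒ L via d/dx closure of L₀.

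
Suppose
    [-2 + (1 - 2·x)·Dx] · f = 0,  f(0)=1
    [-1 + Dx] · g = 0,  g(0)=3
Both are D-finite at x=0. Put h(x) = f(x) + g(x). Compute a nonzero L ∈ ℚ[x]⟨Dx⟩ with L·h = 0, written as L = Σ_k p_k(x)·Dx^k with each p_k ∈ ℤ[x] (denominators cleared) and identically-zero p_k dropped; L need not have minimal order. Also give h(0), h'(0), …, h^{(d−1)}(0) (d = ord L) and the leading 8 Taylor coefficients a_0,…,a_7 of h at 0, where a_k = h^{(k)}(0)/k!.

f: a_k = 1, 2, 4, 8, 16, 32, 64, 128, …
g: a_k = 3, 3, 3/2, 1/2, 1/8, 1/40, 1/240, 1/1680, …
L₀ := lclm(L_f,L_g); ord L₀ ≤ 1+1.
L = (-6 - 4·x) + (7 + 4·x - 4·x^2)·Dx + (-1 + 4·x^2)·Dx^2  (order 2).
h: a_k = 4, 5, 11/2, 17/2, 129/8, 1281/40, 15361/240, 215041/1680, …
ICs: h(0) = 4, h′(0) = 5.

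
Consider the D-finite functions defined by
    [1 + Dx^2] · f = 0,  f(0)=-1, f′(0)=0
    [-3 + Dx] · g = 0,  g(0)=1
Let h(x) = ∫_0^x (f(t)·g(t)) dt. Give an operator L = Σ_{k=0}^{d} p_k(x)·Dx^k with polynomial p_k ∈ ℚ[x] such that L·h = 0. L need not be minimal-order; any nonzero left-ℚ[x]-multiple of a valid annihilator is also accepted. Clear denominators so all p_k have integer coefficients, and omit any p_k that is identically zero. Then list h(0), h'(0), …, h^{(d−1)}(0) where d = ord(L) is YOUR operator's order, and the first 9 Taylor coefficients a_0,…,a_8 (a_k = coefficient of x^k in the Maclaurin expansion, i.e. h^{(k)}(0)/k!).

f: a_k = -1, 0, 1/2, 0, -1/24, 0, 1/720, 0, -1/40320, …
g: a_k = 1, 3, 9/2, 9/2, 27/8, 81/40, 81/80, 243/560, 729/4480, …
Sym-product of L_f,L_g gives L₀ (≤ ord 2).
Integrate: L := L₀·Dx.
L = 10·Dx - 6·Dx^2 + Dx^3  (order 3).
h: a_k = 0, -1, -3/2, -4/3, -3/4, -7/30, 1/60, 22/315, 83/1680, …
ICs: h(0) = 0, h′(0) = -1, h′′(0) = -3.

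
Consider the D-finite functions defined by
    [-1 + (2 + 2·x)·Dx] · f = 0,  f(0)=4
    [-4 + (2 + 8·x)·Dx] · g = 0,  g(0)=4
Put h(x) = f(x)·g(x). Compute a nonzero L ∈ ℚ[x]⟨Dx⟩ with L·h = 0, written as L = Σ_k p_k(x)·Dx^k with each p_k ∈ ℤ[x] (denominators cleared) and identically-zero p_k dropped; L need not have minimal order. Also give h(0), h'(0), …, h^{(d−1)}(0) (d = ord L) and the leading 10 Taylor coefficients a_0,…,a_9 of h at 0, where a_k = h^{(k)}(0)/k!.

f: a_k = 4, 2, -1/2, 1/4, -5/32, 7/64, -21/256, 33/512, -429/8192, 715/16384, …
g: a_k = 4, 8, -8, 16, -40, 112, -336, 1056, -3432, 11440, …
L₀ := L_f ⊗_s L_g (sym. prod.), ord ≤ 1.
L = (-5 - 8·x) + (2 + 10·x + 8·x^2)·Dx  (order 1).
h: a_k = 16, 40, -18, 45, -981/8, 5715/16, -70029/64, 445725/128, -23369805/2048, 156713175/4096, …
ICs: h(0) = 16.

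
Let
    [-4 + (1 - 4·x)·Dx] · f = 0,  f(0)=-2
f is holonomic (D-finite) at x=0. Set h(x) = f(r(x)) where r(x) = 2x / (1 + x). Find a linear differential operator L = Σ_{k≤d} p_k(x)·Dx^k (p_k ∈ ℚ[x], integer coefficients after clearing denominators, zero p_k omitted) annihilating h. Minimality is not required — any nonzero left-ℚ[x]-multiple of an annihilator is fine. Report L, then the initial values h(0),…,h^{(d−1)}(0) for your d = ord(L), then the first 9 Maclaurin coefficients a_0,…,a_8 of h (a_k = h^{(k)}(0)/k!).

f: a_k = -2, -8, -32, -128, -512, -2048, -8192, -32768, -131072, …
L₀ from L_f via x↦r, Dx↦r'^{-1}Dx.
L = 8 + (-1 + 6·x + 7·x^2)·Dx  (order 1).
h: a_k = -2, -16, -112, -784, -5488, -38416, -268912, -1882384, -13176688, …
ICs: h(0) = -2.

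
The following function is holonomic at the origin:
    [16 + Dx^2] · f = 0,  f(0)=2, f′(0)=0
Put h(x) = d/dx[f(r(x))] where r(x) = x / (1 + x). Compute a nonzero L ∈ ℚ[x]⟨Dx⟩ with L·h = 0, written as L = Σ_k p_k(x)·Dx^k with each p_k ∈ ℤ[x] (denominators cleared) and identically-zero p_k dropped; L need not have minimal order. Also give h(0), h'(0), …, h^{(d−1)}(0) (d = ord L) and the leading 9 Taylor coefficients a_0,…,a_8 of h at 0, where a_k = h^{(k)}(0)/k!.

L = (22 + 12·x + 6·x^2) + (6 + 18·x + 18·x^2 + 6·x^3)·Dx + (1 + 4·x + 6·x^2 + 4·x^3 + x^4)·Dx^2  (order 2).
h: a_k = 0, -32, 96, -320/3, -320/3, 10976/15, -9184/5, 201088/63, -143488/35, …
ICs: h(0) = 0, h′(0) = -32.

f: a_k = 2, 0, -16, 0, 64/3, 0, -512/45, 0, 1024/315, …
L₀ from L_f via x↦r, Dx↦r'^{-1}Dx.
Derive L from L₀ (diff closure).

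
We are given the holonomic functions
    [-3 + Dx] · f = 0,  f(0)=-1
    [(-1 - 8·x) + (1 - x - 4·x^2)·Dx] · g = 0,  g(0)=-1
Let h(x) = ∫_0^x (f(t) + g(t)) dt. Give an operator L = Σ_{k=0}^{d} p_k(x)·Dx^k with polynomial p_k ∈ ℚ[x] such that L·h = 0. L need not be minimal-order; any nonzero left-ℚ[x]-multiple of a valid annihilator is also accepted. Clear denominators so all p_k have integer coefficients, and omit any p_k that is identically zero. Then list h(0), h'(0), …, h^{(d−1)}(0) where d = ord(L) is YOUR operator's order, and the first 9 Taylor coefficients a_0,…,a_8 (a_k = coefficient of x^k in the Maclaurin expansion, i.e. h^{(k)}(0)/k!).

L = (21 + 9·x + 396·x^2 + 288·x^3)·Dx + (-1 - 42·x - 159·x^2 + 72·x^3 + 144·x^4)·Dx^2 + (-2 + 13·x + 9·x^2 - 56·x^3 - 48·x^4)·Dx^3  (order 3).
h: a_k = 0, -2, -2, -19/6, -27/8, -259/40, -2681/240, -14561/560, -247203/4480, …
ICs: h(0) = 0, h′(0) = -2, h′′(0) = -4.

f: a_k = -1, -3, -9/2, -9/2, -27/8, -81/40, -81/80, -243/560, -729/4480, …
g: a_k = -1, -1, -5, -9, -29, -65, -181, -441, -1165, …
Sum ⇒ L₀ = lclm(L_f,L_g) in ℚ(x)⟨Dx⟩.
Integrate: L := L₀·Dx.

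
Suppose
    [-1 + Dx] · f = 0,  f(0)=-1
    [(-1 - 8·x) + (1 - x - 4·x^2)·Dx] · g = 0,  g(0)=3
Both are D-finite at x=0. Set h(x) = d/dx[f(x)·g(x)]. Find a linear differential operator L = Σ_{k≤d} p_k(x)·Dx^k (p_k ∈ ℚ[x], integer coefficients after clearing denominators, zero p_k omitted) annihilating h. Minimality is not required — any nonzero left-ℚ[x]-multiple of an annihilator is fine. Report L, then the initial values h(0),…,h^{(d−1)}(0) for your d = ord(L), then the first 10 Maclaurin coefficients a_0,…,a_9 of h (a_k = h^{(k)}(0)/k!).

L = (13 + 36·x + 65·x^2 - 56·x^3 + 16·x^4) + (-2 - 5·x + 19·x^2 + 24·x^3 - 16·x^4)·Dx  (order 1).
h: a_k = -6, -39, -132, -977/2, -5963/4, -188797/40, -831287/60, -68891713/1680, -788834021/6720, -40577697101/120960, …
ICs: h(0) = -6.

f: a_k = -1, -1, -1/2, -1/6, -1/24, -1/120, -1/720, -1/5040, -1/40320, -1/362880, …
g: a_k = 3, 3, 15, 27, 87, 195, 543, 1323, 3495, 8787, …
h₀=f·g: eliminate ⇒ L₀, order ≤ 1·1.
Differentiate: ansatz ord ≤ ord L₀ ⇒ L.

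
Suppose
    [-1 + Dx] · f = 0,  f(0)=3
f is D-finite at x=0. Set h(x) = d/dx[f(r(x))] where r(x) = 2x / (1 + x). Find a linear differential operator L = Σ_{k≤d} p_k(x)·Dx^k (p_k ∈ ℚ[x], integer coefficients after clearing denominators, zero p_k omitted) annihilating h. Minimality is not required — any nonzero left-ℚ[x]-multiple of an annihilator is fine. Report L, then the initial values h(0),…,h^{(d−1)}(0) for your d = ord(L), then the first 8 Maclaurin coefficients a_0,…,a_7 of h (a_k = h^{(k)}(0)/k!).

L = -2·x + (-1 - 2·x - x^2)·Dx  (order 1).
h: a_k = 6, 0, -6, 8, -6, 8/5, 10/3, -256/35, …
ICs: h(0) = 6.

f: a_k = 3, 3, 3/2, 1/2, 1/8, 1/40, 1/240, 1/1680, …
h₀=f(r): pull back L_f along r ⇒ L₀.
h₀' ⇒ L via d/dx closure of L₀.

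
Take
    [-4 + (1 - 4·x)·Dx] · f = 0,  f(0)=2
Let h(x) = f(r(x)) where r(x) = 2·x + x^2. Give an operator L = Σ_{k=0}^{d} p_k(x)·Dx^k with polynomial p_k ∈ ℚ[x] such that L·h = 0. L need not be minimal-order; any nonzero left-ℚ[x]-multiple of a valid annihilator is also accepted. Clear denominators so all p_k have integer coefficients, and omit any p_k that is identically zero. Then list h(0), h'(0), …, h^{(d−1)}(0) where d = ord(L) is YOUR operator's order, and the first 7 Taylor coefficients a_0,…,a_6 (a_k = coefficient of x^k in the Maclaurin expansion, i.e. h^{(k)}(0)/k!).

f: a_k = 2, 8, 32, 128, 512, 2048, 8192, …
Change of var in L_f (x↦r) gives L₀.
L = (8 + 8·x) + (-1 + 8·x + 4·x^2)·Dx  (order 1).
h: a_k = 2, 16, 136, 1152, 9760, 82688, 700544, …
ICs: h(0) = 2.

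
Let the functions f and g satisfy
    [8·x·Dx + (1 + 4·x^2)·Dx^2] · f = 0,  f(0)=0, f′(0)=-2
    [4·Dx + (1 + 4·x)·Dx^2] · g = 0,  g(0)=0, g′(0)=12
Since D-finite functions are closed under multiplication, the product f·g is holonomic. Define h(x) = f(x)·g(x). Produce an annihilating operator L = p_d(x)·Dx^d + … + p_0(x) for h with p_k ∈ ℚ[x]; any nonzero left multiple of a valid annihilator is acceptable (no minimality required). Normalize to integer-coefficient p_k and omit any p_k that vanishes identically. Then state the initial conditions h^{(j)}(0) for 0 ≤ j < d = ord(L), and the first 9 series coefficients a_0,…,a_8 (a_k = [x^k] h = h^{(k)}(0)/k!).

f: a_k = 0, -2, 0, 8/3, 0, -32/5, 0, 128/7, 0, …
g: a_k = 0, 12, -24, 64, -192, 3072/5, -2048, 49152/7, -24576, …
h₀=f·g: eliminate ⇒ L₀, order ≤ 2·2.
L = (96 + 640·x + 1408·x^2 + 7680·x^3 + 15360·x^4 + 26624·x^5 + 8192·x^7)·Dx + (24 + 320·x + 2656·x^2 + 9728·x^3 + 28160·x^4 + 47616·x^5 + 71680·x^6 + 6144·x^7 + 28672·x^8)·Dx^2 + (12 + 104·x + 672·x^2 + 2976·x^3 + 8256·x^4 + 18048·x^5 + 24576·x^6 + 35328·x^7 + 6144·x^8 + 16384·x^9)·Dx^3 + (1 + 12·x + 68·x^2 + 256·x^3 + 696·x^4 + 1536·x^5 + 2688·x^6 + 3072·x^7 + 4224·x^8 + 1024·x^9 + 2048·x^10)·Dx^4  (order 4).
h: a_k = 0, 0, -24, 48, -96, 320, -17024/15, 18688/5, -62976/5, …
ICs: h(0) = 0, h′(0) = 0, h′′(0) = -48, h′′′(0) = 288.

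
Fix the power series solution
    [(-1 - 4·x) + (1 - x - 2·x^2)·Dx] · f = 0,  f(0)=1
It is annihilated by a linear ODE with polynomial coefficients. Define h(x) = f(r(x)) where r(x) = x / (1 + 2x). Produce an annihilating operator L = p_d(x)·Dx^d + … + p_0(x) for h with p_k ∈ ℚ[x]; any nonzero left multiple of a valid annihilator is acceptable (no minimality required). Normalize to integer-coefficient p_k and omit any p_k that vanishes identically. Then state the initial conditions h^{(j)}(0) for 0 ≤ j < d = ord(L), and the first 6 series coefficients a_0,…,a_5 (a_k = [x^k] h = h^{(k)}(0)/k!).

f: a_k = 1, 1, 3, 5, 11, 21, …
L₀ from L_f via x↦r, Dx↦r'^{-1}Dx.
L = (-1 - 6·x) + (1 + 5·x + 6·x^2)·Dx  (order 1).
h: a_k = 1, 1, 1, -3, 9, -27, …
ICs: h(0) = 1.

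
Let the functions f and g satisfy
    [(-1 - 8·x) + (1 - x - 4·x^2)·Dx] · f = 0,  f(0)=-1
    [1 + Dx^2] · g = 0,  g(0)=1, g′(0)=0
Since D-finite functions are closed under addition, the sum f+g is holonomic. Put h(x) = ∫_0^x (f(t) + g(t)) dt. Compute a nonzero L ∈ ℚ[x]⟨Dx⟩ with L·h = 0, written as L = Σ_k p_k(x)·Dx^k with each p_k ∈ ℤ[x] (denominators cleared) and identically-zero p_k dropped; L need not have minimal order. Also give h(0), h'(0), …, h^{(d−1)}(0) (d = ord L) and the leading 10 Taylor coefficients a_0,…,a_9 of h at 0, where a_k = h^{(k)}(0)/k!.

f: a_k = -1, -1, -5, -9, -29, -65, -181, -441, -1165, -2929, …
g: a_k = 1, 0, -1/2, 0, 1/24, 0, -1/720, 0, 1/40320, 0, …
Weyl lclm of L_f,L_g ⇒ L₀ (ord ≤ 3).
h=∫h₀ ⇒ L = L₀·Dx.
L = (55 + 486·x + 553·x^2 + 1488·x^3 + 80·x^4 + 128·x^5)·Dx + (-11 - 11·x - 23·x^2 + 169·x^3 + 348·x^4 + 48·x^5 + 64·x^6)·Dx^2 + (55 + 486·x + 553·x^2 + 1488·x^3 + 80·x^4 + 128·x^5)·Dx^3 + (-11 - 11·x - 23·x^2 + 169·x^3 + 348·x^4 + 48·x^5 + 64·x^6)·Dx^4  (order 4).
h: a_k = 0, 0, -1/2, -11/6, -9/4, -139/24, -65/6, -130321/5040, -441/8, -46972799/362880, …
ICs: h(0) = 0, h′(0) = 0, h′′(0) = -1, h′′′(0) = -11.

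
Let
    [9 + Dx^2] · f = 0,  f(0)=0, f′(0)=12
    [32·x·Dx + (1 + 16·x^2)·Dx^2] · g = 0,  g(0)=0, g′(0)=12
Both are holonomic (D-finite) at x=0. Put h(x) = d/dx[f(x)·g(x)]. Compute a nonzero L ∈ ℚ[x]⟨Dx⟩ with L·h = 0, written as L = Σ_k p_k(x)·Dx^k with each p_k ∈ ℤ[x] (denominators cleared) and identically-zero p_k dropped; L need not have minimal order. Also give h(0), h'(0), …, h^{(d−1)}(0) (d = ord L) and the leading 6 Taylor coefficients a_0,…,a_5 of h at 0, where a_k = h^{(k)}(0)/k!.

f: a_k = 0, 12, 0, -18, 0, 81/10, …
g: a_k = 0, 12, 0, -64, 0, 3072/5, …
Sym-product of L_f,L_g gives L₀ (≤ ord 4).
Derive L from L₀ (diff closure).
L = (2922993 + 113986656·x^2 + 3239661312·x^4 + 5952061440·x^6 + 4156489728·x^8 - 7644119040·x^10 + 110075314176·x^12) + (1760832·x + 128480256·x^3 + 1888911360·x^5 + 5308416000·x^7 + 15288238080·x^9 + 48922361856·x^11)·Dx + (341202 + 13887168·x^2 + 389230080·x^4 + 940474368·x^6 + 1603141632·x^8 + 3737124864·x^10 + 24461180928·x^12)·Dx^2 + (195648·x + 14275584·x^3 + 209879040·x^5 + 589824000·x^7 + 1698693120·x^9 + 5435817984·x^11)·Dx^3 + (1825 + 135776·x^2 + 3251968·x^4 + 31014912·x^6 + 126812160·x^8 + 509607936·x^10 + 1358954496·x^12)·Dx^4  (order 4).
h: a_k = 0, 288, 0, -3936, 0, 51732, …
ICs: h(0) = 0, h′(0) = 288, h′′(0) = 0, h′′′(0) = -23616.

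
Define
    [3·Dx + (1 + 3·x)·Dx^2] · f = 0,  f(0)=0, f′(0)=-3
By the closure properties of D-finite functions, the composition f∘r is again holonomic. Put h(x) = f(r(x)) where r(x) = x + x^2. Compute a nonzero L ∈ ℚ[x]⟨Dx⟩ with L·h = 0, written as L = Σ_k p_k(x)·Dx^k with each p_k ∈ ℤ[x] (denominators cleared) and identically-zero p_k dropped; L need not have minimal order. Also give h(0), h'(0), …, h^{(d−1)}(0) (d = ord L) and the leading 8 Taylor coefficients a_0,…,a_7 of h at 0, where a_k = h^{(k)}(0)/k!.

L = (1 + 6·x + 6·x^2)·Dx + (1 + 5·x + 9·x^2 + 6·x^3)·Dx^2  (order 2).
h: a_k = 0, -3, 3/2, 0, -9/4, 27/5, -9, 81/7, …
ICs: h(0) = 0, h′(0) = -3.

f: a_k = 0, -3, 9/2, -9, 81/4, -243/5, 243/2, -2187/7, …
h₀=f(r): pull back L_f along r ⇒ L₀.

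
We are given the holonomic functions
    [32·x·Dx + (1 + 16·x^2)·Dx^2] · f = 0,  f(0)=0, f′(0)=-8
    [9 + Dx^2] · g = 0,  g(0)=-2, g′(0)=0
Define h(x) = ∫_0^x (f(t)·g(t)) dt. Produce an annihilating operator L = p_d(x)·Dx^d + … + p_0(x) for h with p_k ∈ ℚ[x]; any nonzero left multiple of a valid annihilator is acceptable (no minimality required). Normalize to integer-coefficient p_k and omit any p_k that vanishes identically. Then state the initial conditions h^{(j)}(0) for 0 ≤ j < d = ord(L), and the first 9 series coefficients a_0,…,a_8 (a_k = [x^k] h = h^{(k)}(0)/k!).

L = (16425 + 696384·x^2 + 2778624·x^4 + 11943936·x^6 + 47775744·x^8)·Dx + (23616·x + 543744·x^3 + 3981312·x^5 + 21233664·x^7)·Dx^2 + (2050 + 87168·x^2 + 470016·x^4 + 2654208·x^6 + 10616832·x^8)·Dx^3 + (2624·x + 60416·x^3 + 442368·x^5 + 2359296·x^7)·Dx^4 + (25 + 1088·x^2 + 17920·x^4 + 147456·x^6 + 589824·x^8)·Dx^5  (order 5).
h: a_k = 0, 0, 8, 0, -118/3, 0, 3143/15, 0, -467351/280, …
ICs: h(0) = 0, h′(0) = 0, h′′(0) = 16, h′′′(0) = 0, h′′′′(0) = -944.

f: a_k = 0, -8, 0, 128/3, 0, -2048/5, 0, 32768/7, 0, …
g: a_k = -2, 0, 9, 0, -27/4, 0, 81/40, 0, -729/2240, …
L₀ := L_f ⊗_s L_g (sym. prod.), ord ≤ 4.
h=∫h₀ ⇒ L = L₀·Dx.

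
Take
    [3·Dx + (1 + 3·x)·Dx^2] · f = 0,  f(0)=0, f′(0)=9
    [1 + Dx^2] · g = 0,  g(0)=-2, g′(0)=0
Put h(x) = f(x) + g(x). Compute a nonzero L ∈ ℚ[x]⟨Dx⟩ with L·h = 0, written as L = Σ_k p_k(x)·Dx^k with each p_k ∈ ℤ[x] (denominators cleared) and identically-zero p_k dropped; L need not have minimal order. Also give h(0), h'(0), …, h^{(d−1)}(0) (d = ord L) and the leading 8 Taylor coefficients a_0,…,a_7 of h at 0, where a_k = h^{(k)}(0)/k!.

L = (165 + 18·x + 27·x^2)·Dx + (19 + 63·x + 27·x^2 + 27·x^3)·Dx^2 + (165 + 18·x + 27·x^2)·Dx^3 + (19 + 63·x + 27·x^2 + 27·x^3)·Dx^4  (order 4).
h: a_k = -2, 9, -25/2, 27, -365/6, 729/5, -131219/360, 6561/7, …
ICs: h(0) = -2, h′(0) = 9, h′′(0) = -25, h′′′(0) = 162.

f: a_k = 0, 9, -27/2, 27, -243/4, 729/5, -729/2, 6561/7, …
g: a_k = -2, 0, 1, 0, -1/12, 0, 1/360, 0, …
f+g: L₀ = lclm(L_f,L_g), ord ≤ 2+2.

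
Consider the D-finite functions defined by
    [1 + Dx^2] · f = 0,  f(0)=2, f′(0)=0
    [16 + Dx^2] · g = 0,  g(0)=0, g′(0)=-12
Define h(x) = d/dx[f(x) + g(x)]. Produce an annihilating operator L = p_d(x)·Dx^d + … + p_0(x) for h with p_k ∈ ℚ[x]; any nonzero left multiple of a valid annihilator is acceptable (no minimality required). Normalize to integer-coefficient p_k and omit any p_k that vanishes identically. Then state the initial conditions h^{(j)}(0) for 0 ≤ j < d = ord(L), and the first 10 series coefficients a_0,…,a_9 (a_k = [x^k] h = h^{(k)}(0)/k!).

f: a_k = 2, 0, -1, 0, 1/12, 0, -1/360, 0, 1/20160, 0, …
g: a_k = 0, -12, 0, 32, 0, -128/5, 0, 1024/105, 0, -2048/945, …
Sum ⇒ L₀ = lclm(L_f,L_g) in ℚ(x)⟨Dx⟩.
h₀' ⇒ L via d/dx closure of L₀.
L = 16 + 17·Dx^2 + Dx^4  (order 4).
h: a_k = -12, -2, 96, 1/3, -128, -1/60, 1024/15, 1/2520, -2048/105, -1/181440, …
ICs: h(0) = -12, h′(0) = -2, h′′(0) = 192, h′′′(0) = 2.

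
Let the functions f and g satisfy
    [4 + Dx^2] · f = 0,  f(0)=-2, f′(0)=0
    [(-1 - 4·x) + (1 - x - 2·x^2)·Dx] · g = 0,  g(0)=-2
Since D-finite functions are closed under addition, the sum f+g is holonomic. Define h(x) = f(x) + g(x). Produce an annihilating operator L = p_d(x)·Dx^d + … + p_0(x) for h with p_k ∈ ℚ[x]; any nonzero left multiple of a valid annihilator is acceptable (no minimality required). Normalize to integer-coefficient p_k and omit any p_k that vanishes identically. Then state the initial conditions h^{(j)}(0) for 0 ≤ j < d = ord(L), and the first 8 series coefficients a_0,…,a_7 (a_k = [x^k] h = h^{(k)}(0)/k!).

L = (-68 - 304·x - 200·x^2 - 320·x^3 - 160·x^4 - 128·x^5) + (20 - 12·x - 24·x^2 - 8·x^3 - 48·x^4 - 96·x^5 - 64·x^6)·Dx + (-17 - 76·x - 50·x^2 - 80·x^3 - 40·x^4 - 32·x^5)·Dx^2 + (5 - 3·x - 6·x^2 - 2·x^3 - 12·x^4 - 24·x^5 - 16·x^6)·Dx^3  (order 3).
h: a_k = -4, -2, -2, -10, -70/3, -42, -3862/45, -170, …
ICs: h(0) = -4, h′(0) = -2, h′′(0) = -4.

f: a_k = -2, 0, 4, 0, -4/3, 0, 8/45, 0, …
g: a_k = -2, -2, -6, -10, -22, -42, -86, -170, …
Weyl lclm of L_f,L_g ⇒ L₀ (ord ≤ 3).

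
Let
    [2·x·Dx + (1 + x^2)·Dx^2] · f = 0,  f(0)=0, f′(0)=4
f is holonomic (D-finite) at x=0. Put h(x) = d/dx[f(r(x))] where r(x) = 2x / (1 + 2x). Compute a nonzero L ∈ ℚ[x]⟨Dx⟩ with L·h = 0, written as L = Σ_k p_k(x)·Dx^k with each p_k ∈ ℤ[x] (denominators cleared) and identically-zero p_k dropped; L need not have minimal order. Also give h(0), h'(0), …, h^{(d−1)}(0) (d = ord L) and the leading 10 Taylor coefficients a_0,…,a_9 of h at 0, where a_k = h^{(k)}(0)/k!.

L = (4 + 16·x) + (1 + 4·x + 8·x^2)·Dx  (order 1).
h: a_k = 8, -32, 64, 0, -512, 2048, -4096, 0, 32768, -131072, …
ICs: h(0) = 8.

f: a_k = 0, 4, 0, -4/3, 0, 4/5, 0, -4/7, 0, 4/9, …
L₀ from L_f via x↦r, Dx↦r'^{-1}Dx.
Differentiate: ansatz ord ≤ ord L₀ ⇒ L.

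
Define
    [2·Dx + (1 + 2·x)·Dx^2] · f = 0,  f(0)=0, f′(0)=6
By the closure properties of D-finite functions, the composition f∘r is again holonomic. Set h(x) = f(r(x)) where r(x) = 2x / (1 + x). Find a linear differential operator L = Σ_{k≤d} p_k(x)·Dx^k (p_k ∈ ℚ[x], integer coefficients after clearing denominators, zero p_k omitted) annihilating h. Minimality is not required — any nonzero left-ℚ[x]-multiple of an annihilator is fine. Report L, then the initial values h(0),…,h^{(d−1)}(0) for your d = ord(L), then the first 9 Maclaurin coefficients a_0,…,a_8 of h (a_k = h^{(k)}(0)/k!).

L = (6 + 10·x)·Dx + (1 + 6·x + 5·x^2)·Dx^2  (order 2).
h: a_k = 0, 12, -36, 124, -468, 9372/5, -7812, 234372/7, -146484, …
ICs: h(0) = 0, h′(0) = 12.

f: a_k = 0, 6, -6, 8, -12, 96/5, -32, 384/7, -96, …
L₀ from L_f via x↦r, Dx↦r'^{-1}Dx.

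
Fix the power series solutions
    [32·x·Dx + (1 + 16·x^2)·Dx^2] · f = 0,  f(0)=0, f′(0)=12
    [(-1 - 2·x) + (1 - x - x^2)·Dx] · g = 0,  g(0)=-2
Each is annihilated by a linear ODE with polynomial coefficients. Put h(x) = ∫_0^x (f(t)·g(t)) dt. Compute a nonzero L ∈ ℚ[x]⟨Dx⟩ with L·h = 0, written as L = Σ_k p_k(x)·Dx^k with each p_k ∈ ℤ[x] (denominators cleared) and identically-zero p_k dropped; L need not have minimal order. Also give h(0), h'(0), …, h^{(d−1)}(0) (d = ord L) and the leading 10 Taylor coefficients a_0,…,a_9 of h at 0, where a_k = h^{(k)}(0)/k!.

f: a_k = 0, 12, 0, -64, 0, 3072/5, 0, -49152/7, 0, 262144/3, …
g: a_k = -2, -2, -4, -6, -10, -16, -26, -42, -68, -110, …
Product ⇒ symmetric product L₀, ord ≤ 2.
h=∫₀ˣh₀: take L = L₀·Dx.
L = (2 + 32·x + 96·x^2)·Dx + (2 - 28·x + 64·x^2 + 96·x^3)·Dx^2 + (-1 + x - 15·x^2 + 16·x^3 + 16·x^4)·Dx^3  (order 3).
h: a_k = 0, 0, -12, -8, 20, 56/5, -2732/15, -5184/35, 52123/35, 380696/315, …
ICs: h(0) = 0, h′(0) = 0, h′′(0) = -24.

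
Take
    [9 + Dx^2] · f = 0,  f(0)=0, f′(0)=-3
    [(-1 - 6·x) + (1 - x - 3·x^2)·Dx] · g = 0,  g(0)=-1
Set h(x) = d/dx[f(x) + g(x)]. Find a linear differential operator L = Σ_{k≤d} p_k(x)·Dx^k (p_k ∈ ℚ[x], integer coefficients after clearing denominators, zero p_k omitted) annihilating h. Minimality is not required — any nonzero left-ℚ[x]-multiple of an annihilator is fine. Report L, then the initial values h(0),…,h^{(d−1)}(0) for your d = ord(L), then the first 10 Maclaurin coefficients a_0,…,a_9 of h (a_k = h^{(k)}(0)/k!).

L = (1584 + 7614·x + 25326·x^2 + 15390·x^3 + 26730·x^4 + 13122·x^5 + 13122·x^6) + (-153 - 819·x + 918·x^2 + 2133·x^3 + 1620·x^4 + 3645·x^5 + 5103·x^6 + 4374·x^7)·Dx + (176 + 846·x + 2814·x^2 + 1710·x^3 + 2970·x^4 + 1458·x^5 + 1458·x^6)·Dx^2 + (-17 - 91·x + 102·x^2 + 237·x^3 + 180·x^4 + 405·x^5 + 567·x^6 + 486·x^7)·Dx^3  (order 3).
h: a_k = -4, -8, -15/2, -76, -1681/8, -582, -121277/80, -4064, -46733067/4480, -26830, …
ICs: h(0) = -4, h′(0) = -8, h′′(0) = -15.

f: a_k = 0, -3, 0, 9/2, 0, -81/40, 0, 243/560, 0, -243/4480, …
g: a_k = -1, -1, -4, -7, -19, -40, -97, -217, -508, -1159, …
f+g: L₀ = lclm(L_f,L_g), ord ≤ 2+1.
h₀' ⇒ L via d/dx closure of L₀.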